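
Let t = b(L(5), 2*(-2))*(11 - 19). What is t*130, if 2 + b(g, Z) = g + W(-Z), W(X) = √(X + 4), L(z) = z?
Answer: -3120 - 2080*√2 ≈ -6061.6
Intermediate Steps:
W(X) = √(4 + X)
b(g, Z) = -2 + g + √(4 - Z) (b(g, Z) = -2 + (g + √(4 - Z)) = -2 + g + √(4 - Z))
t = -24 - 16*√2 (t = (-2 + 5 + √(4 - 2*(-2)))*(11 - 19) = (-2 + 5 + √(4 - 1*(-4)))*(-8) = (-2 + 5 + √(4 + 4))*(-8) = (-2 + 5 + √8)*(-8) = (-2 + 5 + 2*√2)*(-8) = (3 + 2*√2)*(-8) = -24 - 16*√2 ≈ -46.627)
t*130 = (-24 - 16*√2)*130 = -3120 - 2080*√2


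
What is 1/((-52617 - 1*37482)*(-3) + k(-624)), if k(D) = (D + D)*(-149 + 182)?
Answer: 1/229113 ≈ 4.3647e-6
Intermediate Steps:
k(D) = 66*D (k(D) = (2*D)*33 = 66*D)
1/((-52617 - 1*37482)*(-3) + k(-624)) = 1/((-52617 - 1*37482)*(-3) + 66*(-624)) = 1/((-52617 - 37482)*(-3) - 41184) = 1/(-90099*(-3) - 41184) = 1/(270297 - 41184) = 1/229113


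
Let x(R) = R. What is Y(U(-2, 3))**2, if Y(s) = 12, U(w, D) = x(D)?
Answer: 144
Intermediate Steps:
U(w, D) = D
Y(U(-2, 3))**2 = 12**2 = 144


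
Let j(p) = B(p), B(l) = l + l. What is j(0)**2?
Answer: 0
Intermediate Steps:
B(l) = 2*l
j(p) = 2*p
j(0)**2 = (2*0)**2 = 0**2 = 0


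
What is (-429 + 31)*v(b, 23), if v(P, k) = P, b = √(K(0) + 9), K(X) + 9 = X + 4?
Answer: -796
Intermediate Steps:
K(X) = -5 + X (K(X) = -9 + (X + 4) = -9 + (4 + X) = -5 + X)
b = 2 (b = √((-5 + 0) + 9) = √(-5 + 9) = √4 = 2)
(-429 + 31)*v(b, 23) = (-429 + 31)*2 = -398*2 = -796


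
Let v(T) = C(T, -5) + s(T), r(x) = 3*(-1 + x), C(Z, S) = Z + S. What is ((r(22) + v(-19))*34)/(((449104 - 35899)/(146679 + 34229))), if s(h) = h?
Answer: 1892576/6357 ≈ 297.72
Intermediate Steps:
C(Z, S) = S + Z
r(x) = -3 + 3*x
v(T) = -5 + 2*T (v(T) = (-5 + T) + T = -5 + 2*T)
((r(22) + v(-19))*34)/(((449104 - 35899)/(146679 + 34229))) = (((-3 + 3*22) + (-5 + 2*(-19)))*34)/(((449104 - 35899)/(146679 + 34229))) = (((-3 + 66) + (-5 - 38))*34)/((413205/180908)) = ((63 - 43)*34)/((413205*(1/180908))) = (20*34)/(31785/13916) = 680*(13916/31785) = 1892576/6357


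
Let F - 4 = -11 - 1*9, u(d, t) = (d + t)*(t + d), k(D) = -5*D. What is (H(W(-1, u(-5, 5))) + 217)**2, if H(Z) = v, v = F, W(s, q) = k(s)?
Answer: 40401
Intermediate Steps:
u(d, t) = (d + t)**2 (u(d, t) = (d + t)*(d + t) = (d + t)**2)
F = -16 (F = 4 + (-11 - 1*9) = 4 + (-11 - 9) = 4 - 20 = -16)
W(s, q) = -5*s
v = -16
H(Z) = -16
(H(W(-1, u(-5, 5))) + 217)**2 = (-16 + 217)**2 = 201**2 = 40401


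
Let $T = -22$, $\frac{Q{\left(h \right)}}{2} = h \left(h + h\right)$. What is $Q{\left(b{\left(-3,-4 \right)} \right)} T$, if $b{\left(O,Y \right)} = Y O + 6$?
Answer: $-28512$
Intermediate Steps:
$b{\left(O,Y \right)} = 6 + O Y$ ($b{\left(O,Y \right)} = O Y + 6 = 6 + O Y$)
$Q{\left(h \right)} = 4 h^{2}$ ($Q{\left(h \right)} = 2 h \left(h + h\right) = 2 h 2 h = 2 \cdot 2 h^{2} = 4 h^{2}$)
$Q{\left(b{\left(-3,-4 \right)} \right)} T = 4 \left(6 - -12\right)^{2} \left(-22\right) = 4 \left(6 + 12\right)^{2} \left(-22\right) = 4 \cdot 18^{2} \left(-22\right) = 4 \cdot 324 \left(-22\right) = 1296 \left(-22\right) = -28512$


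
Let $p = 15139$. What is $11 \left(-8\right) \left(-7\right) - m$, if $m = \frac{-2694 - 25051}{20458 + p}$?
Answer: $\frac{21955497}{35597} \approx 616.78$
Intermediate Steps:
$m = - \frac{27745}{35597}$ ($m = \frac{-2694 - 25051}{20458 + 15139} = - \frac{27745}{35597} \approx -0.77942$)
$11 \left(-8\right) \left(-7\right) - m = 11 \left(-8\right) \left(-7\right) - - \frac{27745}{35597} = \left(-88\right) \left(-7\right) + \frac{27745}{35597} = 616 + \frac{27745}{35597} = \frac{21955497}{35597}$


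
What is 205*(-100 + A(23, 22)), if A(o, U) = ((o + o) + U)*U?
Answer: 286180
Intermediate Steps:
A(o, U) = U*(U + 2*o) (A(o, U) = (2*o + U)*U = (U + 2*o)*U = U*(U + 2*o))
205*(-100 + A(23, 22)) = 205*(-100 + 22*(22 + 2*23)) = 205*(-100 + 22*(22 + 46)) = 205*(-100 + 22*68) = 205*(-100 + 1496) = 205*1396 = 286180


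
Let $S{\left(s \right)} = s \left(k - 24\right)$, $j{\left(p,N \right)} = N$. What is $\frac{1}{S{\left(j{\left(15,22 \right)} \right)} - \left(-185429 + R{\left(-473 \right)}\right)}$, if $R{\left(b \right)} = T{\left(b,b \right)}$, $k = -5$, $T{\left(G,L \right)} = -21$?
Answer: $\frac{1}{184812} \approx 5.4109 \cdot 10^{-6}$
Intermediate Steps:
$R{\left(b \right)} = -21$
$S{\left(s \right)} = - 29 s$ ($S{\left(s \right)} = s \left(-5 - 24\right) = s \left(-29\right) = - 29 s$)
$\frac{1}{S{\left(j{\left(15,22 \right)} \right)} - \left(-185429 + R{\left(-473 \right)}\right)} = \frac{1}{\left(-29\right) 22 + \left(185429 - -21\right)} = \frac{1}{-638 + \left(185429 + 21\right)} = \frac{1}{-638 + 185450} = \frac{1}{184812}$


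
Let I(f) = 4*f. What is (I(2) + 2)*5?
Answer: 50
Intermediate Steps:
(I(2) + 2)*5 = (4*2 + 2)*5 = (8 + 2)*5 = 10*5 = 50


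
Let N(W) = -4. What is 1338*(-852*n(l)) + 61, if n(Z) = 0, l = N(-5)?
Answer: 61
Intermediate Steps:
l = -4
1338*(-852*n(l)) + 61 = 1338*(-852*0) + 61 = 1338*0 + 61 = 0 + 61 = 61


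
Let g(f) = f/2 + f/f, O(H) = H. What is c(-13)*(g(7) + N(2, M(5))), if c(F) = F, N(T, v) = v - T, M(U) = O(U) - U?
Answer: -65/2 ≈ -32.500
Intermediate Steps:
M(U) = 0 (M(U) = U - U = 0)
g(f) = 1 + f/2 (g(f) = f*(½) + 1 = f/2 + 1 = 1 + f/2)
c(-13)*(g(7) + N(2, M(5))) = -13*((1 + (½)*7) + (0 - 1*2)) = -13*((1 + 7/2) + (0 - 2)) = -13*(9/2 - 2) = -13*5/2 = -65/2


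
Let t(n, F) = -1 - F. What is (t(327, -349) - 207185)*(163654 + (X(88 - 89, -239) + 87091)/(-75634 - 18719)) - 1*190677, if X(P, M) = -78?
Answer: -3193820963797594/94353 ≈ -3.3850e+10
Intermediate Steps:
(t(327, -349) - 207185)*(163654 + (X(88 - 89, -239) + 87091)/(-75634 - 18719)) - 1*190677 = ((-1 - 1*(-349)) - 207185)*(163654 + (-78 + 87091)/(-75634 - 18719)) - 1*190677 = ((-1 + 349) - 207185)*(163654 + 87013/(-94353)) - 190677 = (348 - 207185)*(163654 + 87013*(-1/94353)) - 190677 = -206837*(163654 - 87013/94353) - 190677 = -206837*15441158849/94353 - 190677 = -3193802972850613/94353 - 190677 = -3193820963797594/94353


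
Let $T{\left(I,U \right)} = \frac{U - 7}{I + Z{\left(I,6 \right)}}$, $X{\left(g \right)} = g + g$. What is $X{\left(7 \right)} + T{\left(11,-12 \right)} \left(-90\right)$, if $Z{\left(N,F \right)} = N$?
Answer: $\frac{1009}{11} \approx 91.727$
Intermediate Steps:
$X{\left(g \right)} = 2 g$
$T{\left(I,U \right)} = \frac{-7 + U}{2 I}$ ($T{\left(I,U \right)} = \frac{U - 7}{I + I} = \frac{-7 + U}{2 I}$)
$X{\left(7 \right)} + T{\left(11,-12 \right)} \left(-90\right) = 2 \cdot 7 + \frac{-7 - 12}{2 \cdot 11} \left(-90\right) = 14 + \frac{1}{2} \cdot \frac{1}{11} \left(-19\right) \left(-90\right) = 14 - - \frac{855}{11} = 14 + \frac{855}{11} = \frac{1009}{11}$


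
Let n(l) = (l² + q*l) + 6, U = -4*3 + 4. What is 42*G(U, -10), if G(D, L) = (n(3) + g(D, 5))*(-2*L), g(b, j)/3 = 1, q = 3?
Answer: 22680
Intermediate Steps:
U = -8 (U = -12 + 4 = -8)
g(b, j) = 3 (g(b, j) = 3*1 = 3)
n(l) = 6 + l² + 3*l (n(l) = (l² + 3*l) + 6 = 6 + l² + 3*l)
G(D, L) = -54*L (G(D, L) = ((6 + 3² + 3*3) + 3)*(-2*L) = ((6 + 9 + 9) + 3)*(-2*L) = (24 + 3)*(-2*L) = 27*(-2*L) = -54*L)
42*G(U, -10) = 42*(-54*(-10)) = 42*540 = 22680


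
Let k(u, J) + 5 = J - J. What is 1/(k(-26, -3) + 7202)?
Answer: 1/7197 ≈ 0.00013895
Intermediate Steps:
k(u, J) = -5 (k(u, J) = -5 + (J - J) = -5 + 0 = -5)
1/(k(-26, -3) + 7202) = 1/(-5 + 7202) = 1/7197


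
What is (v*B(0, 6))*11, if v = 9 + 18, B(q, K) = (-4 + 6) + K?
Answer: 2376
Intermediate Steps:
B(q, K) = 2 + K
v = 27
(v*B(0, 6))*11 = (27*(2 + 6))*11 = (27*8)*11 = 216*11 = 2376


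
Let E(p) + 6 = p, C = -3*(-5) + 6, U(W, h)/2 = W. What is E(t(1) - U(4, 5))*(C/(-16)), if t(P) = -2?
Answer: 21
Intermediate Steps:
U(W, h) = 2*W
C = 21 (C = 15 + 6 = 21)
E(p) = -6 + p
E(t(1) - U(4, 5))*(C/(-16)) = (-6 + (-2 - 2*4))*(21/(-16)) = (-6 + (-2 - 1*8))*(21*(-1/16)) = (-6 + (-2 - 8))*(-21/16) = (-6 - 10)*(-21/16) = -16*(-21/16) = 21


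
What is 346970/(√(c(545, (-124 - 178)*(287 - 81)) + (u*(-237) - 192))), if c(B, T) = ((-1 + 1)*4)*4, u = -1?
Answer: 69394*√5/3 ≈ 51723.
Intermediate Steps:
c(B, T) = 0 (c(B, T) = (0*4)*4 = 0*4 = 0)
346970/(√(c(545, (-124 - 178)*(287 - 81)) + (u*(-237) - 192))) = 346970/(√(0 + (-1*(-237) - 192))) = 346970/(√(0 + (237 - 192))) = 346970/(√(0 + 45)) = 346970/(√45) = 346970/((3*√5)) = 346970*(√5/15) = 69394*√5/3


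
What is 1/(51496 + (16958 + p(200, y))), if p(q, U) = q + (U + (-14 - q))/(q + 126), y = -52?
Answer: 163/11190469 ≈ 1.4566e-5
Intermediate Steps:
p(q, U) = q + (-14 + U - q)/(126 + q)
1/(51496 + (16958 + p(200, y))) = 1/(51496 + (16958 + (-14 - 52 + 200² + 125*200)/(126 + 200))) = 1/(51496 + (16958 + (-14 - 52 + 40000 + 25000)/326)) = 1/(51496 + (16958 + (1/326)*64934)) = 1/(51496 + (16958 + 32467/163)) = 1/(51496 + 2796621/163) = 1/(11190469/163) = 163/11190469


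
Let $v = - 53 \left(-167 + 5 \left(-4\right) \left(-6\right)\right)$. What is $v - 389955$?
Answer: $-387464$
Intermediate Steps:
$v = 2491$ ($v = - 53 \left(-167 - -120\right) = - 53 \left(-167 + 120\right) = \left(-53\right) \left(-47\right) = 2491$)
$v - 389955 = 2491 - 389955 = -387464$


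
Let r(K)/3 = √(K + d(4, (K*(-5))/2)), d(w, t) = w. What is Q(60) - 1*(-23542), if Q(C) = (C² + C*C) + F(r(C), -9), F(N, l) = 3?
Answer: 30745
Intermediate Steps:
r(K) = 3*√(4 + K) (r(K) = 3*√(K + 4) = 3*√(4 + K))
Q(C) = 3 + 2*C² (Q(C) = (C² + C*C) + 3 = (C² + C²) + 3 = 2*C² + 3 = 3 + 2*C²)
Q(60) - 1*(-23542) = (3 + 2*60²) - 1*(-23542) = (3 + 2*3600) + 23542 = (3 + 7200) + 23542 = 7203 + 23542 = 30745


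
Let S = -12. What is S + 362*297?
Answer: 107502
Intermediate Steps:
S + 362*297 = -12 + 362*297 = -12 + 107514 = 107502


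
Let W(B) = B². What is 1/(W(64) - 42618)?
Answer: -1/38522 ≈ -2.5959e-5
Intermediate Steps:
1/(W(64) - 42618) = 1/(64² - 42618) = 1/(4096 - 42618) = 1/(-38522) = -1/38522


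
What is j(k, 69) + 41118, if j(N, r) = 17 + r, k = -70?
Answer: 41204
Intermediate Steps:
j(k, 69) + 41118 = (17 + 69) + 41118 = 86 + 41118 = 41204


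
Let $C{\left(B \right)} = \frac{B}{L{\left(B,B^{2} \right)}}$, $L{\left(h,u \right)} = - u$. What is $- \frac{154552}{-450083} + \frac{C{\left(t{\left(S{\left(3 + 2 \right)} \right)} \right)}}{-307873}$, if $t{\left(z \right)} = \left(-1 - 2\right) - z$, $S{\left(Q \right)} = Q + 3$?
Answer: $\frac{523405816773}{1524252438049} \approx 0.34339$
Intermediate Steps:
$S{\left(Q \right)} = 3 + Q$
$t{\left(z \right)} = -3 - z$
$C{\left(B \right)} = - \frac{1}{B}$ ($C{\left(B \right)} = \frac{B}{\left(-1\right) B^{2}} = B \left(- \frac{1}{B^{2}}\right) = - \frac{1}{B}$)
$- \frac{154552}{-450083} + \frac{C{\left(t{\left(S{\left(3 + 2 \right)} \right)} \right)}}{-307873} = - \frac{154552}{-450083} + \frac{\left(-1\right) \frac{1}{-3 - \left(3 + \left(3 + 2\right)\right)}}{-307873} = \left(-154552\right) \left(- \frac{1}{450083}\right) + - \frac{1}{-3 - \left(3 + 5\right)} \left(- \frac{1}{307873}\right) = \frac{154552}{450083} + - \frac{1}{-3 - 8} \left(- \frac{1}{307873}\right) = \frac{154552}{450083} + - \frac{1}{-11} \left(- \frac{1}{307873}\right) = \frac{154552}{450083} + \left(-1\right) \left(- \frac{1}{11}\right) \left(- \frac{1}{307873}\right) = \frac{154552}{450083} + \frac{1}{11} \left(- \frac{1}{307873}\right) = \frac{154552}{450083} - \frac{1}{3386603} = \frac{523405816773}{1524252438049}$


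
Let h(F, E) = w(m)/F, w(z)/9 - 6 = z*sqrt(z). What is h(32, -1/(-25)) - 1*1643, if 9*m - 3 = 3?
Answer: -26261/16 + sqrt(6)/16 ≈ -1641.2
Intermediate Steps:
m = 2/3 (m = 1/3 + (1/9)*3 = 1/3 + 1/3 = 2/3 ≈ 0.66667)
w(z) = 54 + 9*z**(3/2) (w(z) = 54 + 9*(z*sqrt(z)) = 54 + 9*z**(3/2))
h(F, E) = (54 + 2*sqrt(6))/F (h(F, E) = (54 + 9*(2/3)**(3/2))/F = (54 + 9*(2*sqrt(6)/9))/F = (54 + 2*sqrt(6))/F)
h(32, -1/(-25)) - 1*1643 = 2*(27 + sqrt(6))/32 - 1*1643 = 2*(1/32)*(27 + sqrt(6)) - 1643 = (27/16 + sqrt(6)/16) - 1643 = -26261/16 + sqrt(6)/16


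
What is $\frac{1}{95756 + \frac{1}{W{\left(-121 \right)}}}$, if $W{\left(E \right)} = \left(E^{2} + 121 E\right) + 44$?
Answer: $\frac{44}{4213265} \approx 1.0443 \cdot 10^{-5}$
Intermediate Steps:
$W{\left(E \right)} = 44 + E^{2} + 121 E$
$\frac{1}{95756 + \frac{1}{W{\left(-121 \right)}}} = \frac{1}{95756 + \frac{1}{44 + \left(-121\right)^{2} + 121 \left(-121\right)}} = \frac{1}{95756 + \frac{1}{44 + 14641 - 14641}} = \frac{1}{95756 + \frac{1}{44}} = \frac{1}{\frac{4213265}{44}} = \frac{44}{4213265}$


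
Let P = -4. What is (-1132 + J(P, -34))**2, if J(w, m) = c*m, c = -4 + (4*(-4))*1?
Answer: 204304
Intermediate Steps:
c = -20 (c = -4 - 16*1 = -4 - 16 = -20)
J(w, m) = -20*m
(-1132 + J(P, -34))**2 = (-1132 - 20*(-34))**2 = (-1132 + 680)**2 = (-452)**2 = 204304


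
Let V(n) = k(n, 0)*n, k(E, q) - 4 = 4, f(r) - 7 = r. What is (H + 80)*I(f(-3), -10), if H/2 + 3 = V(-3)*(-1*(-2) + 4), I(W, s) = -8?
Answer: 1712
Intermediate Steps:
f(r) = 7 + r
k(E, q) = 8 (k(E, q) = 4 + 4 = 8)
V(n) = 8*n
H = -294 (H = -6 + 2*((8*(-3))*(-1*(-2) + 4)) = -6 + 2*(-24*(2 + 4)) = -6 + 2*(-24*6) = -6 + 2*(-144) = -6 - 288 = -294)
(H + 80)*I(f(-3), -10) = (-294 + 80)*(-8) = -214*(-8) = 1712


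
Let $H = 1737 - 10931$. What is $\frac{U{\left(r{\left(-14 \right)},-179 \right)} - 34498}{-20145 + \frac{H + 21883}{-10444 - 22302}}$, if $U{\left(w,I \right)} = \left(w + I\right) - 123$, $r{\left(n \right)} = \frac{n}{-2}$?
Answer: $\frac{1139331578}{659680859} \approx 1.7271$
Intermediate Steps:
$r{\left(n \right)} = - \frac{n}{2}$ ($r{\left(n \right)} = n \left(- \frac{1}{2}\right) = - \frac{n}{2}$)
$H = -9194$
$U{\left(w,I \right)} = -123 + I + w$ ($U{\left(w,I \right)} = \left(I + w\right) - 123 = -123 + I + w$)
$\frac{U{\left(r{\left(-14 \right)},-179 \right)} - 34498}{-20145 + \frac{H + 21883}{-10444 - 22302}} = \frac{\left(-123 - 179 - -7\right) - 34498}{-20145 + \frac{-9194 + 21883}{-10444 - 22302}} = \frac{\left(-123 - 179 + 7\right) - 34498}{-20145 + \frac{12689}{-32746}} = \frac{-295 - 34498}{-20145 + 12689 \left(- \frac{1}{32746}\right)} = - \frac{34793}{-20145 - \frac{12689}{32746}} = - \frac{34793}{- \frac{659680859}{32746}} = \left(-34793\right) \left(- \frac{32746}{659680859}\right) = \frac{1139331578}{659680859}$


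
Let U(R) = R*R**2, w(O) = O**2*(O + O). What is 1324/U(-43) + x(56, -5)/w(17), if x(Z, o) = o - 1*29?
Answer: -462143/22977523 ≈ -0.020113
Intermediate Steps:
w(O) = 2*O**3 (w(O) = O**2*(2*O) = 2*O**3)
x(Z, o) = -29 + o (x(Z, o) = o - 29 = -29 + o)
U(R) = R**3
1324/U(-43) + x(56, -5)/w(17) = 1324/((-43)**3) + (-29 - 5)/((2*17**3)) = 1324/(-79507) - 34/(2*4913) = 1324*(-1/79507) - 34/9826 = -1324/79507 - 34*1/9826 = -1324/79507 - 1/289 = -462143/22977523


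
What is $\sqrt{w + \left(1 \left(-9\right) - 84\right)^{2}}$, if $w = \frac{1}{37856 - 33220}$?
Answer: $\frac{\sqrt{46472150635}}{2318} \approx 93.0$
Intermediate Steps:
$w = \frac{1}{4636} \approx 0.0002157$
$\sqrt{w + \left(1 \left(-9\right) - 84\right)^{2}} = \sqrt{\frac{1}{4636} + \left(1 \left(-9\right) - 84\right)^{2}} = \sqrt{\frac{1}{4636} + \left(-9 - 84\right)^{2}} = \sqrt{\frac{1}{4636} + \left(-93\right)^{2}} = \sqrt{\frac{1}{4636} + 8649} = \sqrt{\frac{40096765}{4636}} = \frac{\sqrt{46472150635}}{2318}$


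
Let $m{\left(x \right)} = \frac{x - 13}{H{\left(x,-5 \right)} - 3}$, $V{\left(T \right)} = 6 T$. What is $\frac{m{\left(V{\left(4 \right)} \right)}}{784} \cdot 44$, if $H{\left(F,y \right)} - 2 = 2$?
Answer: $\frac{121}{196} \approx 0.61735$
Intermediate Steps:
$H{\left(F,y \right)} = 4$ ($H{\left(F,y \right)} = 2 + 2 = 4$)
$m{\left(x \right)} = -13 + x$ ($m{\left(x \right)} = \frac{x - 13}{4 - 3} = \frac{-13 + x}{1} = \left(-13 + x\right) 1 = -13 + x$)
$\frac{m{\left(V{\left(4 \right)} \right)}}{784} \cdot 44 = \frac{-13 + 6 \cdot 4}{784} \cdot 44 = \left(-13 + 24\right) \frac{1}{784} \cdot 44 = 11 \cdot \frac{1}{784} \cdot 44 = \frac{11}{784} \cdot 44 = \frac{121}{196}$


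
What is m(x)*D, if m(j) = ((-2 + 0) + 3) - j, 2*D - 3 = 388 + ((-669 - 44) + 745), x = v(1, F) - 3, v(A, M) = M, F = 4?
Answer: 0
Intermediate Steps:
x = 1 (x = 4 - 3 = 1)
D = 423/2 (D = 3/2 + (388 + ((-669 - 44) + 745))/2 = 3/2 + (388 + (-713 + 745))/2 = 3/2 + (388 + 32)/2 = 3/2 + (½)*420 = 3/2 + 210 = 423/2 ≈ 211.50)
m(j) = 1 - j (m(j) = (-2 + 3) - j = 1 - j)
m(x)*D = (1 - 1*1)*(423/2) = (1 - 1)*(423/2) = 0*(423/2) = 0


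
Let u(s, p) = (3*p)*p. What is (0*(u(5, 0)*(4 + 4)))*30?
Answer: 0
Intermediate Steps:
u(s, p) = 3*p²
(0*(u(5, 0)*(4 + 4)))*30 = (0*((3*0²)*(4 + 4)))*30 = (0*((3*0)*8))*30 = (0*(0*8))*30 = (0*0)*30 = 0*30 = 0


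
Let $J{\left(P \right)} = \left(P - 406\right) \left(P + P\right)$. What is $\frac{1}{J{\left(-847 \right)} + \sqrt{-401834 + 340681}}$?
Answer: $- \frac{i}{\sqrt{61153} - 2122582 i} \approx 4.7112 \cdot 10^{-7} - 5.4888 \cdot 10^{-11} i$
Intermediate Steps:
$J{\left(P \right)} = 2 P \left(-406 + P\right)$ ($J{\left(P \right)} = \left(-406 + P\right) 2 P = 2 P \left(-406 + P\right)$)
$\frac{1}{J{\left(-847 \right)} + \sqrt{-401834 + 340681}} = \frac{1}{2 \left(-847\right) \left(-406 - 847\right) + \sqrt{-401834 + 340681}} = \frac{1}{2 \left(-847\right) \left(-1253\right) + \sqrt{-61153}} = \frac{1}{2122582 + i \sqrt{61153}}$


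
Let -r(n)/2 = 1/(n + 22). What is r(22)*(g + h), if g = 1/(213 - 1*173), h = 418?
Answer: -16721/880 ≈ -19.001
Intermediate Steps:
r(n) = -2/(22 + n) (r(n) = -2/(n + 22) = -2/(22 + n))
g = 1/40 (g = 1/(213 - 173) = 1/40 ≈ 0.025000)
r(22)*(g + h) = (-2/(22 + 22))*(1/40 + 418) = -2/44*(16721/40) = -2*1/44*(16721/40) = -1/22*16721/40 = -16721/880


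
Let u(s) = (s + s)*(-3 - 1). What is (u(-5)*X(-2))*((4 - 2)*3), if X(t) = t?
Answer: -480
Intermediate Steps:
u(s) = -8*s (u(s) = (2*s)*(-4) = -8*s)
(u(-5)*X(-2))*((4 - 2)*3) = (-8*(-5)*(-2))*((4 - 2)*3) = (40*(-2))*(2*3) = -80*6 = -480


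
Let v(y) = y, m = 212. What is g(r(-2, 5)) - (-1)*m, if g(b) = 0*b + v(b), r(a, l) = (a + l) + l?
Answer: 220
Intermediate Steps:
r(a, l) = a + 2*l
g(b) = b (g(b) = 0*b + b = 0 + b = b)
g(r(-2, 5)) - (-1)*m = (-2 + 2*5) - (-1)*212 = (-2 + 10) - 1*(-212) = 8 + 212 = 220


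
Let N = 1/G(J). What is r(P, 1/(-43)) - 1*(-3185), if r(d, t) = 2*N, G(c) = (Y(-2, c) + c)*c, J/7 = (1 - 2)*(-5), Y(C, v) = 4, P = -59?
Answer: 4347527/1365 ≈ 3185.0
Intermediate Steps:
J = 35 (J = 7*((1 - 2)*(-5)) = 7*(-1*(-5)) = 7*5 = 35)
G(c) = c*(4 + c) (G(c) = (4 + c)*c = c*(4 + c))
N = 1/1365 (N = 1/(35*(4 + 35)) = 1/(35*39) = 1/1365 ≈ 0.00073260)
r(d, t) = 2/1365 (r(d, t) = 2*(1/1365) = 2/1365)
r(P, 1/(-43)) - 1*(-3185) = 2/1365 - 1*(-3185) = 2/1365 + 3185 = 4347527/1365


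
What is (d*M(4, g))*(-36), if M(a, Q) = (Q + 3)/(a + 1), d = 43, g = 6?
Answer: -13932/5 ≈ -2786.4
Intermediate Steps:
M(a, Q) = (3 + Q)/(1 + a)
(d*M(4, g))*(-36) = (43*((3 + 6)/(1 + 4)))*(-36) = (43*(9/5))*(-36) = (387/5)*(-36) = -13932/5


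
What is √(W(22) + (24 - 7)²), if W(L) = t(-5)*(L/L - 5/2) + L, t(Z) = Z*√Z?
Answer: √(1244 + 30*I*√5)/2 ≈ 17.642 + 0.47531*I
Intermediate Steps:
t(Z) = Z^(3/2)
W(L) = L + 15*I*√5/2 (W(L) = (-5)^(3/2)*(L/L - 5/2) + L = (-5*I*√5)*(1 - 5*½) + L = (-5*I*√5)*(1 - 5/2) + L = -5*I*√5*(-3/2) + L = 15*I*√5/2 + L = L + 15*I*√5/2)
√(W(22) + (24 - 7)²) = √((22 + 15*I*√5/2) + (24 - 7)²) = √((22 + 15*I*√5/2) + 17²) = √((22 + 15*I*√5/2) + 289) = √(311 + 15*I*√5/2)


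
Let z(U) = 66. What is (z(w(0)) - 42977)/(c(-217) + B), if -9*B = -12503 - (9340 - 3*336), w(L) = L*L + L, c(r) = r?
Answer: -42911/2098 ≈ -20.453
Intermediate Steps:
w(L) = L + L² (w(L) = L² + L = L + L²)
B = 2315 (B = -(-12503 - (9340 - 3*336))/9 = -(-12503 - (9340 - 1*1008))/9 = -(-12503 - (9340 - 1008))/9 = -(-12503 - 1*8332)/9 = -(-12503 - 8332)/9 = -⅑*(-20835) = 2315)
(z(w(0)) - 42977)/(c(-217) + B) = (66 - 42977)/(-217 + 2315) = -42911/2098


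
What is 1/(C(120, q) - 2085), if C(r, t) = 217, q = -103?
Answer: -1/1868 ≈ -0.00053533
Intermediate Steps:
1/(C(120, q) - 2085) = 1/(217 - 2085) = 1/(-1868) = -1/1868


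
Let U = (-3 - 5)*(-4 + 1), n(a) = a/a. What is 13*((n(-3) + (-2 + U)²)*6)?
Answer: 37830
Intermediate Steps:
n(a) = 1
U = 24 (U = -8*(-3) = 24)
13*((n(-3) + (-2 + U)²)*6) = 13*((1 + (-2 + 24)²)*6) = 13*((1 + 22²)*6) = 13*((1 + 484)*6) = 13*(485*6) = 13*2910 = 37830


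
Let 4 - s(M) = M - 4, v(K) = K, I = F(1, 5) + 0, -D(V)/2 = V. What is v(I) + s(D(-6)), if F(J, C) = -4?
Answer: -8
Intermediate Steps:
D(V) = -2*V
I = -4 (I = -4 + 0 = -4)
s(M) = 8 - M (s(M) = 4 - (M - 4) = 4 - (-4 + M) = 4 + (4 - M) = 8 - M)
v(I) + s(D(-6)) = -4 + (8 - (-2)*(-6)) = -4 + (8 - 1*12) = -4 + (8 - 12) = -4 - 4 = -8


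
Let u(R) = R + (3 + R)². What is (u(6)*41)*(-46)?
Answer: -164082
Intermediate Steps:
(u(6)*41)*(-46) = ((6 + (3 + 6)²)*41)*(-46) = ((6 + 9²)*41)*(-46) = ((6 + 81)*41)*(-46) = (87*41)*(-46) = 3567*(-46) = -164082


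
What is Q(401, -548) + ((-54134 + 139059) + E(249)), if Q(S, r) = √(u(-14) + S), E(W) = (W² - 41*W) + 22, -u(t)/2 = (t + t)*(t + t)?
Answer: 136739 + I*√1167 ≈ 1.3674e+5 + 34.161*I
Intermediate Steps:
u(t) = -8*t² (u(t) = -2*(t + t)*(t + t) = -2*2*t*2*t = -8*t²)
E(W) = 22 + W² - 41*W
Q(S, r) = √(-1568 + S) (Q(S, r) = √(-8*(-14)² + S) = √(-8*196 + S) = √(-1568 + S))
Q(401, -548) + ((-54134 + 139059) + E(249)) = √(-1568 + 401) + ((-54134 + 139059) + (22 + 249² - 41*249)) = √(-1167) + (84925 + (22 + 62001 - 10209)) = I*√1167 + (84925 + 51814) = I*√1167 + 136739 = 136739 + I*√1167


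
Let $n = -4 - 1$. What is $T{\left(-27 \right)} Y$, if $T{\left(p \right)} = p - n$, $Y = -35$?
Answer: $770$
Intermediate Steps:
$n = -5$
$T{\left(p \right)} = 5 + p$ ($T{\left(p \right)} = p - -5 = p + 5 = 5 + p$)
$T{\left(-27 \right)} Y = \left(5 - 27\right) \left(-35\right) = \left(-22\right) \left(-35\right) = 770$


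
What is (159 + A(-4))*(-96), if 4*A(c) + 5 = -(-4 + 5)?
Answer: -15120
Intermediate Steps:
A(c) = -3/2 (A(c) = -5/4 + (-(-4 + 5))/4 = -5/4 + (-1*1)/4 = -5/4 + (¼)*(-1) = -5/4 - ¼ = -3/2)
(159 + A(-4))*(-96) = (159 - 3/2)*(-96) = (315/2)*(-96) = -15120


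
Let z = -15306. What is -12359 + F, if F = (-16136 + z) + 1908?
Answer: -41893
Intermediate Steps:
F = -29534 (F = (-16136 - 15306) + 1908 = -31442 + 1908 = -29534)
-12359 + F = -12359 - 29534 = -41893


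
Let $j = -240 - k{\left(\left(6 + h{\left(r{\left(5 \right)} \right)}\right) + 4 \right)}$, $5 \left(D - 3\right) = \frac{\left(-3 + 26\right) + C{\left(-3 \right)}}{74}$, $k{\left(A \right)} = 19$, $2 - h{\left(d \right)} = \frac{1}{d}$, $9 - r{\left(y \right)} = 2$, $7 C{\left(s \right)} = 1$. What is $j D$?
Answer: $- \frac{3966}{5} \approx -793.2$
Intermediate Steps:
$C{\left(s \right)} = \frac{1}{7}$ ($C{\left(s \right)} = \frac{1}{7} \cdot 1 = \frac{1}{7}$)
$r{\left(y \right)} = 7$ ($r{\left(y \right)} = 9 - 2 = 7$)
$h{\left(d \right)} = 2 - \frac{1}{d}$
$D = \frac{3966}{1295}$ ($D = 3 + \frac{\left(\left(-3 + 26\right) + \frac{1}{7}\right) \frac{1}{74}}{5} = 3 + \frac{\left(23 + \frac{1}{7}\right) \frac{1}{74}}{5} = 3 + \frac{\frac{162}{7} \cdot \frac{1}{74}}{5} = 3 + \frac{1}{5} \cdot \frac{81}{259} = 3 + \frac{81}{1295} = \frac{3966}{1295} \approx 3.0625$)
$j = -259$ ($j = -240 - 19 = -259$)
$j D = \left(-259\right) \frac{3966}{1295} = - \frac{3966}{5}$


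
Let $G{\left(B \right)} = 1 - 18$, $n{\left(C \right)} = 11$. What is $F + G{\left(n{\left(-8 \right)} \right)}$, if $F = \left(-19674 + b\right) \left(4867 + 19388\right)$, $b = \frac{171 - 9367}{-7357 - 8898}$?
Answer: $- \frac{1551309465841}{3251} \approx -4.7718 \cdot 10^{8}$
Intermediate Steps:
$b = \frac{9196}{16255}$ ($b = - \frac{9196}{-16255} = \left(-9196\right) \left(- \frac{1}{16255}\right) = \frac{9196}{16255} \approx 0.56573$)
$G{\left(B \right)} = -17$ ($G{\left(B \right)} = 1 - 18 = -17$)
$F = - \frac{1551309410574}{3251}$ ($F = \left(-19674 + \frac{9196}{16255}\right) \left(4867 + 19388\right) = \left(- \frac{319791674}{16255}\right) 24255 = - \frac{1551309410574}{3251} \approx -4.7718 \cdot 10^{8}$)
$F + G{\left(n{\left(-8 \right)} \right)} = - \frac{1551309410574}{3251} - 17 = - \frac{1551309465841}{3251}$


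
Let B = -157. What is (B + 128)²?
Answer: 841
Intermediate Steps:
(B + 128)² = (-157 + 128)² = (-29)² = 841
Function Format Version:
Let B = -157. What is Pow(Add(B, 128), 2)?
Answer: 841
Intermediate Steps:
Pow(Add(B, 128), 2) = Pow(Add(-157, 128), 2) = Pow(-29, 2) = 841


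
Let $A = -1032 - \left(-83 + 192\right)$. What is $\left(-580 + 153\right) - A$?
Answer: $714$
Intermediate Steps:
$A = -1141$ ($A = -1032 - 109 = -1141$)
$\left(-580 + 153\right) - A = \left(-580 + 153\right) - -1141 = -427 + 1141 = 714$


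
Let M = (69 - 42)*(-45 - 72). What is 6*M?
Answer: -18954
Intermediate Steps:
M = -3159 (M = 27*(-117) = -3159)
6*M = 6*(-3159) = -18954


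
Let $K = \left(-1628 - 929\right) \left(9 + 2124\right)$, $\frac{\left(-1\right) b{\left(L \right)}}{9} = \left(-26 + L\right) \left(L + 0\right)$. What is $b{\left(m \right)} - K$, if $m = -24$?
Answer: $5443281$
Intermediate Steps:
$b{\left(L \right)} = - 9 L \left(-26 + L\right)$ ($b{\left(L \right)} = - 9 \left(-26 + L\right) \left(L + 0\right) = - 9 \left(-26 + L\right) L = - 9 L \left(-26 + L\right)$)
$K = -5454081$ ($K = \left(-2557\right) 2133 = -5454081$)
$b{\left(m \right)} - K = 9 \left(-24\right) \left(26 - -24\right) - -5454081 = 9 \left(-24\right) \left(26 + 24\right) + 5454081 = 9 \left(-24\right) 50 + 5454081 = -10800 + 5454081 = 5443281$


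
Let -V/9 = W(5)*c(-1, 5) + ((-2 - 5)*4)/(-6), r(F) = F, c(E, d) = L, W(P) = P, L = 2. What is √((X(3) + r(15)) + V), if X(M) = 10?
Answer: I*√107 ≈ 10.344*I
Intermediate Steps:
c(E, d) = 2
V = -132 (V = -9*(5*2 + ((-2 - 5)*4)/(-6)) = -9*(10 - 7*4*(-⅙)) = -9*(10 - 28*(-⅙)) = -9*(10 + 14/3) = -9*44/3 = -132)
√((X(3) + r(15)) + V) = √((10 + 15) - 132) = √(25 - 132) = √(-107) = I*√107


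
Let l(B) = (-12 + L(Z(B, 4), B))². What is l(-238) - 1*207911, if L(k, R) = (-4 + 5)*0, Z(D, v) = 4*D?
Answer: -207767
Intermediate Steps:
L(k, R) = 0 (L(k, R) = 1*0 = 0)
l(B) = 144 (l(B) = (-12 + 0)² = (-12)² = 144)
l(-238) - 1*207911 = 144 - 1*207911 = 144 - 207911 = -207767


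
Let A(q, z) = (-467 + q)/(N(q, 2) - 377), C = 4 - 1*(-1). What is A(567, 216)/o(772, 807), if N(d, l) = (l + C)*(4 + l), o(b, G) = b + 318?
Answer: -2/7303 ≈ -0.00027386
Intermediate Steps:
o(b, G) = 318 + b
C = 5 (C = 4 + 1 = 5)
N(d, l) = (4 + l)*(5 + l) (N(d, l) = (l + 5)*(4 + l) = (5 + l)*(4 + l) = (4 + l)*(5 + l))
A(q, z) = 467/335 - q/335 (A(q, z) = (-467 + q)/((20 + 2² + 9*2) - 377) = (-467 + q)/((20 + 4 + 18) - 377) = (-467 + q)/(42 - 377) = (-467 + q)/(-335) = (-467 + q)*(-1/335) = 467/335 - q/335)
A(567, 216)/o(772, 807) = (467/335 - 1/335*567)/(318 + 772) = (467/335 - 567/335)/1090 = -20/67*1/1090 = -2/7303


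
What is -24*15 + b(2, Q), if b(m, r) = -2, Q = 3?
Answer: -362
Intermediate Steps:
-24*15 + b(2, Q) = -24*15 - 2 = -360 - 2 = -362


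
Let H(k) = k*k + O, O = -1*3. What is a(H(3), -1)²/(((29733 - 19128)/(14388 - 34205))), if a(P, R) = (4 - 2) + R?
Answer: -2831/1515 ≈ -1.8686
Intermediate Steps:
O = -3
H(k) = -3 + k² (H(k) = k*k - 3 = k² - 3 = -3 + k²)
a(P, R) = 2 + R
a(H(3), -1)²/(((29733 - 19128)/(14388 - 34205))) = (2 - 1)²/(((29733 - 19128)/(14388 - 34205))) = 1²/((10605/(-19817))) = 1/(10605*(-1/19817)) = 1/(-1515/2831) = 1*(-2831/1515) = -2831/1515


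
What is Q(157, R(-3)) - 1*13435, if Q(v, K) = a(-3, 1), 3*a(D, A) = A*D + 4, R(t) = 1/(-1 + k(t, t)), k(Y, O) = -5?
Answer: -40304/3 ≈ -13435.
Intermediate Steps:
R(t) = -⅙ (R(t) = 1/(-1 - 5) = 1/(-6) = -⅙)
a(D, A) = 4/3 + A*D/3 (a(D, A) = (A*D + 4)/3 = (4 + A*D)/3 = 4/3 + A*D/3)
Q(v, K) = ⅓ (Q(v, K) = 4/3 + (⅓)*1*(-3) = 4/3 - 1 = ⅓)
Q(157, R(-3)) - 1*13435 = ⅓ - 1*13435 = ⅓ - 13435 = -40304/3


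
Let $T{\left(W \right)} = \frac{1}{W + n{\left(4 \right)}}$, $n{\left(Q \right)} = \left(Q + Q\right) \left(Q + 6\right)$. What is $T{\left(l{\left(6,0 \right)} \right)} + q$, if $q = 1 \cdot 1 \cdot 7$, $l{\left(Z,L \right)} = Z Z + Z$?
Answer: $\frac{855}{122} \approx 7.0082$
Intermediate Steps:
$n{\left(Q \right)} = 2 Q \left(6 + Q\right)$
$l{\left(Z,L \right)} = Z + Z^{2}$ ($l{\left(Z,L \right)} = Z^{2} + Z = Z + Z^{2}$)
$T{\left(W \right)} = \frac{1}{80 + W}$ ($T{\left(W \right)} = \frac{1}{W + 2 \cdot 4 \left(6 + 4\right)} = \frac{1}{W + 2 \cdot 4 \cdot 10} = \frac{1}{W + 80} = \frac{1}{80 + W}$)
$q = 7$ ($q = 1 \cdot 7 = 7$)
$T{\left(l{\left(6,0 \right)} \right)} + q = \frac{1}{80 + 6 \left(1 + 6\right)} + 7 = \frac{1}{80 + 6 \cdot 7} + 7 = \frac{1}{80 + 42} + 7 = \frac{1}{122} + 7 = \frac{855}{122}$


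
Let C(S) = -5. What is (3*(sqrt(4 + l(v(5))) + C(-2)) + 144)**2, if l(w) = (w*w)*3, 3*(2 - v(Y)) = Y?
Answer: (129 + sqrt(39))**2 ≈ 18291.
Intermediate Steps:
v(Y) = 2 - Y/3
l(w) = 3*w**2 (l(w) = w**2*3 = 3*w**2)
(3*(sqrt(4 + l(v(5))) + C(-2)) + 144)**2 = (3*(sqrt(4 + 3*(2 - 1/3*5)**2) - 5) + 144)**2 = (3*(sqrt(4 + 3*(2 - 5/3)**2) - 5) + 144)**2 = (3*(sqrt(4 + 3*(1/3)**2) - 5) + 144)**2 = (3*(sqrt(4 + 3*(1/9)) - 5) + 144)**2 = (3*(sqrt(4 + 1/3) - 5) + 144)**2 = (3*(sqrt(13/3) - 5) + 144)**2 = (3*(sqrt(39)/3 - 5) + 144)**2 = (3*(-5 + sqrt(39)/3) + 144)**2 = ((-15 + sqrt(39)) + 144)**2 = (129 + sqrt(39))**2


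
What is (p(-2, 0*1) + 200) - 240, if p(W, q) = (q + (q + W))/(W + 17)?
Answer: -602/15 ≈ -40.133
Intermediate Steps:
p(W, q) = (W + 2*q)/(17 + W) (p(W, q) = (q + (W + q))/(17 + W) = (W + 2*q)/(17 + W))
(p(-2, 0*1) + 200) - 240 = ((-2 + 2*(0*1))/(17 - 2) + 200) - 240 = ((-2 + 2*0)/15 + 200) - 240 = ((-2 + 0)/15 + 200) - 240 = ((1/15)*(-2) + 200) - 240 = (-2/15 + 200) - 240 = 2998/15 - 240 = -602/15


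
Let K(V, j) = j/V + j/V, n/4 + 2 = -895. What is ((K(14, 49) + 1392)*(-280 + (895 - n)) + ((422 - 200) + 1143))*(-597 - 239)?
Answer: -4916818632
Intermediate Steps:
n = -3588 (n = -8 + 4*(-895) = -8 - 3580 = -3588)
K(V, j) = 2*j/V
((K(14, 49) + 1392)*(-280 + (895 - n)) + ((422 - 200) + 1143))*(-597 - 239) = ((2*49/14 + 1392)*(-280 + (895 - 1*(-3588))) + ((422 - 200) + 1143))*(-597 - 239) = ((2*49*(1/14) + 1392)*(-280 + (895 + 3588)) + (222 + 1143))*(-836) = ((7 + 1392)*(-280 + 4483) + 1365)*(-836) = (1399*4203 + 1365)*(-836) = (5879997 + 1365)*(-836) = 5881362*(-836) = -4916818632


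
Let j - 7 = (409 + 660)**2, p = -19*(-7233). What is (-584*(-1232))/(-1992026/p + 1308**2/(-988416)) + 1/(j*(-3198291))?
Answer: -275617274026756789345037587/6215789323192463371632 ≈ -44342.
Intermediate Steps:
p = 137427
j = 1142768 (j = 7 + (409 + 660)**2 = 7 + 1069**2 = 7 + 1142761 = 1142768)
(-584*(-1232))/(-1992026/p + 1308**2/(-988416)) + 1/(j*(-3198291)) = (-584*(-1232))/(-1992026/137427 + 1308**2/(-988416)) + 1/(1142768*(-3198291)) = 719488/(-1992026*1/137427 + 1710864*(-1/988416)) + (1/1142768)*(-1/3198291) = 719488/(-1992026/137427 - 11881/6864) - 1/3654904609488 = 719488/(-1700670739/104810992) - 1/3654904609488 = 719488*(-104810992/1700670739) - 1/3654904609488 = -75410251012096/1700670739 - 1/3654904609488 = -275617274026756789345037587/6215789323192463371632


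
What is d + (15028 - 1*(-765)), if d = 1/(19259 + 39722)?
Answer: 931486934/58981 ≈ 15793.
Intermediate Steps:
d = 1/58981 ≈ 1.6955e-5
d + (15028 - 1*(-765)) = 1/58981 + (15028 - 1*(-765)) = 1/58981 + (15028 + 765) = 1/58981 + 15793 = 931486934/58981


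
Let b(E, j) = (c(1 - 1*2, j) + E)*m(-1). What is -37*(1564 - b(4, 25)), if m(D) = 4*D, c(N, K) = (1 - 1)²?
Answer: -58460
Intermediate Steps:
c(N, K) = 0 (c(N, K) = 0² = 0)
b(E, j) = -4*E (b(E, j) = (0 + E)*(4*(-1)) = E*(-4) = -4*E)
-37*(1564 - b(4, 25)) = -37*(1564 - (-4)*4) = -37*(1564 - 1*(-16)) = -37*(1564 + 16) = -37*1580 = -58460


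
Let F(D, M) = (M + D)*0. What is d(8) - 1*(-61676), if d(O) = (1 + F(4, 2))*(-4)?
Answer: 61672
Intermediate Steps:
F(D, M) = 0 (F(D, M) = (D + M)*0 = 0)
d(O) = -4 (d(O) = (1 + 0)*(-4) = 1*(-4) = -4)
d(8) - 1*(-61676) = -4 - 1*(-61676) = -4 + 61676 = 61672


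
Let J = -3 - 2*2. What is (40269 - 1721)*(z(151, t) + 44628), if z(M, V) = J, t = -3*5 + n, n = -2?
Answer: 1720050308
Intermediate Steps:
t = -17 (t = -3*5 - 2 = -15 - 2 = -17)
J = -7 (J = -3 - 4 = -7)
z(M, V) = -7
(40269 - 1721)*(z(151, t) + 44628) = (40269 - 1721)*(-7 + 44628) = 38548*44621 = 1720050308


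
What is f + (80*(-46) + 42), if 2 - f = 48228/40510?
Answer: -73671294/20255 ≈ -3637.2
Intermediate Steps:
f = 16396/20255 (f = 2 - 48228/40510 = 2 - 1*24114/20255 = 2 - 24114/20255 = 16396/20255 ≈ 0.80948)
f + (80*(-46) + 42) = 16396/20255 + (80*(-46) + 42) = 16396/20255 + (-3680 + 42) = 16396/20255 - 3638 = -73671294/20255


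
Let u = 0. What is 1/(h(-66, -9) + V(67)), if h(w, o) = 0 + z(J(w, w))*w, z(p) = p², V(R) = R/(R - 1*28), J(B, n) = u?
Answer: 39/67 ≈ 0.58209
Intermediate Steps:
J(B, n) = 0
V(R) = R/(-28 + R) (V(R) = R/(R - 28) = R/(-28 + R))
h(w, o) = 0 (h(w, o) = 0 + 0²*w = 0 + 0*w = 0 + 0 = 0)
1/(h(-66, -9) + V(67)) = 1/(0 + 67/(-28 + 67)) = 1/(0 + 67/39) = 1/(67/39) = 39/67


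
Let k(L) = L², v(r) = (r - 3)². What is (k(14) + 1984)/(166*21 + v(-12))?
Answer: 2180/3711 ≈ 0.58744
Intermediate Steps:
v(r) = (-3 + r)²
(k(14) + 1984)/(166*21 + v(-12)) = (14² + 1984)/(166*21 + (-3 - 12)²) = (196 + 1984)/(3486 + (-15)²) = 2180/(3486 + 225) = 2180/3711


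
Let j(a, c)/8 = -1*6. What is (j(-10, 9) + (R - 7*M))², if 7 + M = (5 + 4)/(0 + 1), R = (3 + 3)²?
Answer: 676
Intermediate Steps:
j(a, c) = -48 (j(a, c) = 8*(-1*6) = 8*(-6) = -48)
R = 36 (R = 6² = 36)
M = 2 (M = -7 + (5 + 4)/(0 + 1) = -7 + 9/1 = -7 + 9*1 = -7 + 9 = 2)
(j(-10, 9) + (R - 7*M))² = (-48 + (36 - 7*2))² = (-48 + (36 - 14))² = (-48 + 22)² = (-26)² = 676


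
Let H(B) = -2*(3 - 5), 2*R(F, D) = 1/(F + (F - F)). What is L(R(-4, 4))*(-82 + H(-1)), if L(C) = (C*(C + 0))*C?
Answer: 39/256 ≈ 0.15234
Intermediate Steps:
R(F, D) = 1/(2*F) (R(F, D) = 1/(2*(F + (F - F))) = 1/(2*(F + 0)) = 1/(2*F))
H(B) = 4 (H(B) = -2*(-2) = 4)
L(C) = C³ (L(C) = (C*C)*C = C²*C = C³)
L(R(-4, 4))*(-82 + H(-1)) = ((½)/(-4))³*(-82 + 4) = ((½)*(-¼))³*(-78) = (-⅛)³*(-78) = -1/512*(-78) = 39/256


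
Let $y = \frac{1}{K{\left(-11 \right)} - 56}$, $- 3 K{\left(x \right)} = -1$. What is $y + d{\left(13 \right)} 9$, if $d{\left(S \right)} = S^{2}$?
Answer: $\frac{254004}{167} \approx 1521.0$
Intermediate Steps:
$K{\left(x \right)} = \frac{1}{3}$ ($K{\left(x \right)} = \left(- \frac{1}{3}\right) \left(-1\right) = \frac{1}{3}$)
$y = - \frac{3}{167}$ ($y = \frac{1}{\frac{1}{3} - 56} = \frac{1}{- \frac{167}{3}} = - \frac{3}{167} \approx -0.017964$)
$y + d{\left(13 \right)} 9 = - \frac{3}{167} + 13^{2} \cdot 9 = - \frac{3}{167} + 169 \cdot 9 = - \frac{3}{167} + 1521 = \frac{254004}{167}$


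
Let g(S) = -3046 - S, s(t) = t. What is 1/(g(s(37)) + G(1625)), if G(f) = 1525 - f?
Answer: -1/3183 ≈ -0.00031417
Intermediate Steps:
1/(g(s(37)) + G(1625)) = 1/((-3046 - 1*37) + (1525 - 1*1625)) = 1/((-3046 - 37) + (1525 - 1625)) = 1/(-3083 - 100) = 1/(-3183) = -1/3183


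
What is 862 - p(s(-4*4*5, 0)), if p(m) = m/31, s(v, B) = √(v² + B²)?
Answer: 26642/31 ≈ 859.42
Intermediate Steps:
s(v, B) = √(B² + v²)
p(m) = m/31 (p(m) = m*(1/31) = m/31)
862 - p(s(-4*4*5, 0)) = 862 - √(0² + (-4*4*5)²)/31 = 862 - √(0 + (-16*5)²)/31 = 862 - √(0 + (-80)²)/31 = 862 - √(0 + 6400)/31 = 862 - √6400/31 = 862 - 80/31 = 26642/31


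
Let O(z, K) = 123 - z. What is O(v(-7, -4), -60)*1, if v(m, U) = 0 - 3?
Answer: 126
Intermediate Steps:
v(m, U) = -3
O(v(-7, -4), -60)*1 = (123 - 1*(-3))*1 = (123 + 3)*1 = 126*1 = 126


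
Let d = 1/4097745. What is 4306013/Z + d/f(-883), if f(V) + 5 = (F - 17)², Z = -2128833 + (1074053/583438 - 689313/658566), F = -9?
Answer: -75820309466004549712235602/37484493584388195262158945 ≈ -2.0227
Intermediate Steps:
d = 1/4097745 ≈ 2.4404e-7
Z = -68163864274578955/32019369159 (Z = -2128833 + (1074053*(1/583438) - 689313*1/658566) = -2128833 + (1074053/583438 - 229771/219522) = -2128833 + 25430282492/32019369159 = -68163864274578955/32019369159 ≈ -2.1288e+6)
f(V) = 671 (f(V) = -5 + (-9 - 17)² = -5 + (-26)² = -5 + 676 = 671)
4306013/Z + d/f(-883) = 4306013/(-68163864274578955/32019369159) + (1/4097745)/671 = 4306013*(-32019369159/68163864274578955) + (1/4097745)*(1/671) = -137875819850453067/68163864274578955 + 1/2749586895 = -75820309466004549712235602/37484493584388195262158945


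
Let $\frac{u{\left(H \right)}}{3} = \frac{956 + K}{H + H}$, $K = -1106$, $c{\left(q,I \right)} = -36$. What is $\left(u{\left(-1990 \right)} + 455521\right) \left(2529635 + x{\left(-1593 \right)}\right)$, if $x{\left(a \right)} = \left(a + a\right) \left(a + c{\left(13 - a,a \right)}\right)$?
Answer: $\frac{1399548689823487}{398} \approx 3.5165 \cdot 10^{12}$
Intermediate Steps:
$x{\left(a \right)} = 2 a \left(-36 + a\right)$ ($x{\left(a \right)} = \left(a + a\right) \left(a - 36\right) = 2 a \left(-36 + a\right)$)
$u{\left(H \right)} = - \frac{225}{H}$ ($u{\left(H \right)} = 3 \frac{956 - 1106}{H + H} = 3 \left(- \frac{150}{2 H}\right) = 3 \left(- 150 \frac{1}{2 H}\right) = 3 \left(- \frac{75}{H}\right) = - \frac{225}{H}$)
$\left(u{\left(-1990 \right)} + 455521\right) \left(2529635 + x{\left(-1593 \right)}\right) = \left(- \frac{225}{-1990} + 455521\right) \left(2529635 + 2 \left(-1593\right) \left(-36 - 1593\right)\right) = \left(\left(-225\right) \left(- \frac{1}{1990}\right) + 455521\right) \left(2529635 + 2 \left(-1593\right) \left(-1629\right)\right) = \left(\frac{45}{398} + 455521\right) \left(2529635 + 5189994\right) = \frac{181297403}{398} \cdot 7719629 = \frac{1399548689823487}{398}$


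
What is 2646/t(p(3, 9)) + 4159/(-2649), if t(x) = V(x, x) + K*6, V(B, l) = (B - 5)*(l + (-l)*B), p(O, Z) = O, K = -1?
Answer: 1164050/2649 ≈ 439.43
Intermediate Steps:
V(B, l) = (-5 + B)*(l - B*l)
t(x) = -6 + x*(-5 - x² + 6*x) (t(x) = x*(-5 - x² + 6*x) - 1*6 = x*(-5 - x² + 6*x) - 6 = -6 + x*(-5 - x² + 6*x))
2646/t(p(3, 9)) + 4159/(-2649) = 2646/(-6 - 1*3*(5 + 3² - 6*3)) + 4159/(-2649) = 2646/(-6 - 1*3*(5 + 9 - 18)) + 4159*(-1/2649) = 2646/(-6 - 1*3*(-4)) - 4159/2649 = 2646/(-6 + 12) - 4159/2649 = 2646/6 - 4159/2649 = 2646*(⅙) - 4159/2649 = 441 - 4159/2649 = 1164050/2649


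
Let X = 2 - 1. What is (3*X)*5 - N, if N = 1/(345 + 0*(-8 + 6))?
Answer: 5174/345 ≈ 14.997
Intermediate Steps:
X = 1
N = 1/345 (N = 1/(345 + 0*(-2)) = 1/(345 + 0) = 1/345 ≈ 0.0028986)
(3*X)*5 - N = (3*1)*5 - 1*1/345 = 3*5 - 1/345 = 15 - 1/345 = 5174/345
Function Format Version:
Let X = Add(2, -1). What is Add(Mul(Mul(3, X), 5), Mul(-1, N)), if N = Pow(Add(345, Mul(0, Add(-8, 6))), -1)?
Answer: Rational(5174, 345) ≈ 14.997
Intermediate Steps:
X = 1
N = Rational(1, 345) (N = Pow(Add(345, Mul(0, -2)), -1) = Pow(Add(345, 0), -1) = Pow(345, -1) = Rational(1, 345) ≈ 0.0028986)
Add(Mul(Mul(3, X), 5), Mul(-1, N)) = Add(Mul(Mul(3, 1), 5), Mul(-1, Rational(1, 345))) = Add(Mul(3, 5), Rational(-1, 345)) = Add(15, Rational(-1, 345)) = Rational(5174, 345)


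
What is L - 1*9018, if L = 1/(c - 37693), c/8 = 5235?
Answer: -37758365/4187 ≈ -9018.0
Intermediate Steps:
c = 41880 (c = 8*5235 = 41880)
L = 1/4187 (L = 1/(41880 - 37693) = 1/4187 ≈ 0.00023883)
L - 1*9018 = 1/4187 - 1*9018 = 1/4187 - 9018 = -37758365/4187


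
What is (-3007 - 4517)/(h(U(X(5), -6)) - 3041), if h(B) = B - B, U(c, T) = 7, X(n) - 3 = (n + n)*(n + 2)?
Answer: 7524/3041 ≈ 2.4742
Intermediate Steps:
X(n) = 3 + 2*n*(2 + n) (X(n) = 3 + (n + n)*(n + 2) = 3 + (2*n)*(2 + n) = 3 + 2*n*(2 + n))
h(B) = 0
(-3007 - 4517)/(h(U(X(5), -6)) - 3041) = (-3007 - 4517)/(0 - 3041) = -7524/(-3041) = -7524*(-1/3041) = 7524/3041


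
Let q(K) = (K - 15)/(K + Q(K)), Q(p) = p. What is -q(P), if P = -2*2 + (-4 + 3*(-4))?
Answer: -7/8 ≈ -0.87500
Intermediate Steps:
P = -20 (P = -4 + (-4 - 12) = -4 - 16 = -20)
q(K) = (-15 + K)/(2*K) (q(K) = (K - 15)/(K + K) = (-15 + K)/((2*K)) = (-15 + K)*(1/(2*K)) = (-15 + K)/(2*K))
-q(P) = -(-15 - 20)/(2*(-20)) = -(-1)*(-35)/(2*20) = -1*7/8 = -7/8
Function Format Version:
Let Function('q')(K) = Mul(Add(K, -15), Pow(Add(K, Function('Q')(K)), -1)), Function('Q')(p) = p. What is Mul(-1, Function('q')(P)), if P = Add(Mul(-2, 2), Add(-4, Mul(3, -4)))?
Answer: Rational(-7, 8) ≈ -0.87500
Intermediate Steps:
P = -20 (P = Add(-4, Add(-4, -12)) = Add(-4, -16) = -20)
Function('q')(K) = Mul(Rational(1, 2), Pow(K, -1), Add(-15, K)) (Function('q')(K) = Mul(Add(K, -15), Pow(Add(K, K), -1)) = Mul(Add(-15, K), Pow(Mul(2, K), -1)) = Mul(Add(-15, K), Mul(Rational(1, 2), Pow(K, -1))) = Mul(Rational(1, 2), Pow(K, -1), Add(-15, K)))
Mul(-1, Function('q')(P)) = Mul(-1, Mul(Rational(1, 2), Pow(-20, -1), Add(-15, -20))) = Mul(-1, Mul(Rational(1, 2), Rational(-1, 20), -35)) = Mul(-1, Rational(7, 8)) = Rational(-7, 8)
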